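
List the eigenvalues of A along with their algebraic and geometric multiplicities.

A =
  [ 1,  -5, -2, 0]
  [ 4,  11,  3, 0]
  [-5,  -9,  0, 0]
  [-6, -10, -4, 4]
λ = 4: alg = 4, geom = 2

Step 1 — factor the characteristic polynomial to read off the algebraic multiplicities:
  χ_A(x) = (x - 4)^4

Step 2 — compute geometric multiplicities via the rank-nullity identity g(λ) = n − rank(A − λI):
  rank(A − (4)·I) = 2, so dim ker(A − (4)·I) = n − 2 = 2

Summary:
  λ = 4: algebraic multiplicity = 4, geometric multiplicity = 2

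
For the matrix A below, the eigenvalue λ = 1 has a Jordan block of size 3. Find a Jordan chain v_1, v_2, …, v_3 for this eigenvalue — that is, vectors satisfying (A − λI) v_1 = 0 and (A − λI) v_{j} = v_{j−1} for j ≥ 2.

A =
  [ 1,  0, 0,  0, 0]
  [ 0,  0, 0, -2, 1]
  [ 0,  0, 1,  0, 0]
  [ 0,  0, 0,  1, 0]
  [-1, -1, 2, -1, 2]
A Jordan chain for λ = 1 of length 3:
v_1 = (0, -1, 0, 0, -1)ᵀ
v_2 = (0, 0, 0, 0, -1)ᵀ
v_3 = (1, 0, 0, 0, 0)ᵀ

Let N = A − (1)·I. We want v_3 with N^3 v_3 = 0 but N^2 v_3 ≠ 0; then v_{j-1} := N · v_j for j = 3, …, 2.

Pick v_3 = (1, 0, 0, 0, 0)ᵀ.
Then v_2 = N · v_3 = (0, 0, 0, 0, -1)ᵀ.
Then v_1 = N · v_2 = (0, -1, 0, 0, -1)ᵀ.

Sanity check: (A − (1)·I) v_1 = (0, 0, 0, 0, 0)ᵀ = 0. ✓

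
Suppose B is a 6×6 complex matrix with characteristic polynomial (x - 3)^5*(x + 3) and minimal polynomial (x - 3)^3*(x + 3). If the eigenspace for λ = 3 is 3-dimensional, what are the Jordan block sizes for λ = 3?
Block sizes for λ = 3: [3, 1, 1]

Step 1 — from the characteristic polynomial, algebraic multiplicity of λ = 3 is 5. From dim ker(B − (3)·I) = 3, there are exactly 3 Jordan blocks for λ = 3.
Step 2 — from the minimal polynomial, the factor (x − 3)^3 tells us the largest block for λ = 3 has size 3.
Step 3 — with total size 5, 3 blocks, and largest block 3, the block sizes (in nonincreasing order) are [3, 1, 1].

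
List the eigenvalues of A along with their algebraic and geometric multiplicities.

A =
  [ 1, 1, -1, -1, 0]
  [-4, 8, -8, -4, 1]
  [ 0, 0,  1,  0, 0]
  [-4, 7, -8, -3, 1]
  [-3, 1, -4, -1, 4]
λ = 1: alg = 3, geom = 2; λ = 4: alg = 2, geom = 1

Step 1 — factor the characteristic polynomial to read off the algebraic multiplicities:
  χ_A(x) = (x - 4)^2*(x - 1)^3

Step 2 — compute geometric multiplicities via the rank-nullity identity g(λ) = n − rank(A − λI):
  rank(A − (1)·I) = 3, so dim ker(A − (1)·I) = n − 3 = 2
  rank(A − (4)·I) = 4, so dim ker(A − (4)·I) = n − 4 = 1

Summary:
  λ = 1: algebraic multiplicity = 3, geometric multiplicity = 2
  λ = 4: algebraic multiplicity = 2, geometric multiplicity = 1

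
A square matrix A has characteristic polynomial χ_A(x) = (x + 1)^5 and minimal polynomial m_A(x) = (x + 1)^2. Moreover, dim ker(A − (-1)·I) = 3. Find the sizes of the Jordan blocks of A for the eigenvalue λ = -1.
Block sizes for λ = -1: [2, 2, 1]

Step 1 — from the characteristic polynomial, algebraic multiplicity of λ = -1 is 5. From dim ker(A − (-1)·I) = 3, there are exactly 3 Jordan blocks for λ = -1.
Step 2 — from the minimal polynomial, the factor (x + 1)^2 tells us the largest block for λ = -1 has size 2.
Step 3 — with total size 5, 3 blocks, and largest block 2, the block sizes (in nonincreasing order) are [2, 2, 1].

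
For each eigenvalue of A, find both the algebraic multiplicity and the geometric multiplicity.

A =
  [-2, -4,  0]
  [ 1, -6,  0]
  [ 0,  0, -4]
λ = -4: alg = 3, geom = 2

Step 1 — factor the characteristic polynomial to read off the algebraic multiplicities:
  χ_A(x) = (x + 4)^3

Step 2 — compute geometric multiplicities via the rank-nullity identity g(λ) = n − rank(A − λI):
  rank(A − (-4)·I) = 1, so dim ker(A − (-4)·I) = n − 1 = 2

Summary:
  λ = -4: algebraic multiplicity = 3, geometric multiplicity = 2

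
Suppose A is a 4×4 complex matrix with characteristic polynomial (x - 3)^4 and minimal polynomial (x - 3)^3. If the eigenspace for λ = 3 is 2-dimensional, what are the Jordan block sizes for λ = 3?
Block sizes for λ = 3: [3, 1]

Step 1 — from the characteristic polynomial, algebraic multiplicity of λ = 3 is 4. From dim ker(A − (3)·I) = 2, there are exactly 2 Jordan blocks for λ = 3.
Step 2 — from the minimal polynomial, the factor (x − 3)^3 tells us the largest block for λ = 3 has size 3.
Step 3 — with total size 4, 2 blocks, and largest block 3, the block sizes (in nonincreasing order) are [3, 1].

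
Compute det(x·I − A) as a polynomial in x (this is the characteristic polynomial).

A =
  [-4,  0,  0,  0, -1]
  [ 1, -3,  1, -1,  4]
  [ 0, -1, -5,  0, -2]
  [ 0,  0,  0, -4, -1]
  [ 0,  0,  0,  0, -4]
x^5 + 20*x^4 + 160*x^3 + 640*x^2 + 1280*x + 1024

Expanding det(x·I − A) (e.g. by cofactor expansion or by noting that A is similar to its Jordan form J, which has the same characteristic polynomial as A) gives
  χ_A(x) = x^5 + 20*x^4 + 160*x^3 + 640*x^2 + 1280*x + 1024
which factors as (x + 4)^5. The eigenvalues (with algebraic multiplicities) are λ = -4 with multiplicity 5.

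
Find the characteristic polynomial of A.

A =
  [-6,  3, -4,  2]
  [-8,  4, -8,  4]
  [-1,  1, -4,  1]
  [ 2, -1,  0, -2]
x^4 + 8*x^3 + 24*x^2 + 32*x + 16

Expanding det(x·I − A) (e.g. by cofactor expansion or by noting that A is similar to its Jordan form J, which has the same characteristic polynomial as A) gives
  χ_A(x) = x^4 + 8*x^3 + 24*x^2 + 32*x + 16
which factors as (x + 2)^4. The eigenvalues (with algebraic multiplicities) are λ = -2 with multiplicity 4.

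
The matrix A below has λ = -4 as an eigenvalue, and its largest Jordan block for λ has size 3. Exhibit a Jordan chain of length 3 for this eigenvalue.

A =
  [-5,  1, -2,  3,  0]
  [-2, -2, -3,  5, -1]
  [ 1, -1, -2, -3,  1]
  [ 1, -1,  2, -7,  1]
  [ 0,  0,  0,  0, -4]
A Jordan chain for λ = -4 of length 3:
v_1 = (1, 2, -1, -1, 0)ᵀ
v_2 = (-2, -3, 2, 2, 0)ᵀ
v_3 = (0, 0, 1, 0, 0)ᵀ

Let N = A − (-4)·I. We want v_3 with N^3 v_3 = 0 but N^2 v_3 ≠ 0; then v_{j-1} := N · v_j for j = 3, …, 2.

Pick v_3 = (0, 0, 1, 0, 0)ᵀ.
Then v_2 = N · v_3 = (-2, -3, 2, 2, 0)ᵀ.
Then v_1 = N · v_2 = (1, 2, -1, -1, 0)ᵀ.

Sanity check: (A − (-4)·I) v_1 = (0, 0, 0, 0, 0)ᵀ = 0. ✓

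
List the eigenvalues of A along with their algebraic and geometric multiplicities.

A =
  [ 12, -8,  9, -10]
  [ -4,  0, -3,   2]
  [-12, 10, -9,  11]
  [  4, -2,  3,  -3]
λ = 0: alg = 4, geom = 2

Step 1 — factor the characteristic polynomial to read off the algebraic multiplicities:
  χ_A(x) = x^4

Step 2 — compute geometric multiplicities via the rank-nullity identity g(λ) = n − rank(A − λI):
  rank(A − (0)·I) = 2, so dim ker(A − (0)·I) = n − 2 = 2

Summary:
  λ = 0: algebraic multiplicity = 4, geometric multiplicity = 2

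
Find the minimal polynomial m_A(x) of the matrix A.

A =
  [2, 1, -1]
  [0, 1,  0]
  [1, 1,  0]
x^2 - 2*x + 1

The characteristic polynomial is χ_A(x) = (x - 1)^3, so the eigenvalues are known. The minimal polynomial is
  m_A(x) = Π_λ (x − λ)^{k_λ}
where k_λ is the size of the *largest* Jordan block for λ (equivalently, the smallest k with (A − λI)^k v = 0 for every generalised eigenvector v of λ).

  λ = 1: largest Jordan block has size 2, contributing (x − 1)^2

So m_A(x) = (x - 1)^2 = x^2 - 2*x + 1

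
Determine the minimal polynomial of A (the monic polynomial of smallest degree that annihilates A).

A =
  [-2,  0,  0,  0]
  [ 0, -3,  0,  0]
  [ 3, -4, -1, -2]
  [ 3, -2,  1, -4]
x^2 + 5*x + 6

The characteristic polynomial is χ_A(x) = (x + 2)^2*(x + 3)^2, so the eigenvalues are known. The minimal polynomial is
  m_A(x) = Π_λ (x − λ)^{k_λ}
where k_λ is the size of the *largest* Jordan block for λ (equivalently, the smallest k with (A − λI)^k v = 0 for every generalised eigenvector v of λ).

  λ = -3: largest Jordan block has size 1, contributing (x + 3)
  λ = -2: largest Jordan block has size 1, contributing (x + 2)

So m_A(x) = (x + 2)*(x + 3) = x^2 + 5*x + 6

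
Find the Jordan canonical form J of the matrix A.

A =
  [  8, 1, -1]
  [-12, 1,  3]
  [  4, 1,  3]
J_2(4) ⊕ J_1(4)

The characteristic polynomial is
  det(x·I − A) = x^3 - 12*x^2 + 48*x - 64 = (x - 4)^3

Eigenvalues and multiplicities (the geometric multiplicity of λ is n − rank(A − λI), which equals the number of Jordan blocks for λ):
  λ = 4: algebraic multiplicity = 3, geometric multiplicity = 2

Determining the block sizes for each eigenvalue:
  λ = 4: 2 blocks summing to 3 forces exactly one block of size 2 and the rest size 1 → block sizes [2, 1]

Assembling the blocks gives a Jordan form
J =
  [4, 1, 0]
  [0, 4, 0]
  [0, 0, 4]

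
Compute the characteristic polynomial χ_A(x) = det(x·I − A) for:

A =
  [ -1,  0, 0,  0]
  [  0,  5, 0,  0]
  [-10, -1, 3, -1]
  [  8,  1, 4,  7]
x^4 - 14*x^3 + 60*x^2 - 50*x - 125

Expanding det(x·I − A) (e.g. by cofactor expansion or by noting that A is similar to its Jordan form J, which has the same characteristic polynomial as A) gives
  χ_A(x) = x^4 - 14*x^3 + 60*x^2 - 50*x - 125
which factors as (x - 5)^3*(x + 1). The eigenvalues (with algebraic multiplicities) are λ = -1 with multiplicity 1, λ = 5 with multiplicity 3.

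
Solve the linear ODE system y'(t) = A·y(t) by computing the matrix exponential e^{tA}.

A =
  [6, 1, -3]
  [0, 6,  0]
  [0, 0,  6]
e^{tA} =
  [exp(6*t), t*exp(6*t), -3*t*exp(6*t)]
  [0, exp(6*t), 0]
  [0, 0, exp(6*t)]

Strategy: write A = P · J · P⁻¹ where J is a Jordan canonical form, so e^{tA} = P · e^{tJ} · P⁻¹, and e^{tJ} can be computed block-by-block.

A has Jordan form
J =
  [6, 1, 0]
  [0, 6, 0]
  [0, 0, 6]
(up to reordering of blocks).

Per-block formulas:
  For a 1×1 block at λ = 6: exp(t · [6]) = [e^(6t)].
  For a 2×2 Jordan block J_2(6): exp(t · J_2(6)) = e^(6t)·(I + t·N), where N is the 2×2 nilpotent shift.

After assembling e^{tJ} and conjugating by P, we get:

e^{tA} =
  [exp(6*t), t*exp(6*t), -3*t*exp(6*t)]
  [0, exp(6*t), 0]
  [0, 0, exp(6*t)]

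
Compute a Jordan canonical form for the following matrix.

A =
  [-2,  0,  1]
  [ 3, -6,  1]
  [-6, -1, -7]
J_3(-5)

The characteristic polynomial is
  det(x·I − A) = x^3 + 15*x^2 + 75*x + 125 = (x + 5)^3

Eigenvalues and multiplicities (the geometric multiplicity of λ is n − rank(A − λI), which equals the number of Jordan blocks for λ):
  λ = -5: algebraic multiplicity = 3, geometric multiplicity = 1

Determining the block sizes for each eigenvalue:
  λ = -5: one block (gm = 1), so the single block has size am = 3 → block sizes [3]

Assembling the blocks gives a Jordan form
J =
  [-5,  1,  0]
  [ 0, -5,  1]
  [ 0,  0, -5]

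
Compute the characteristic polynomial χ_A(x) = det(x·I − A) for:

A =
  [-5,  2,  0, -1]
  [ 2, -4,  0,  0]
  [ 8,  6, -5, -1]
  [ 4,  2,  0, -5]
x^4 + 19*x^3 + 135*x^2 + 425*x + 500

Expanding det(x·I − A) (e.g. by cofactor expansion or by noting that A is similar to its Jordan form J, which has the same characteristic polynomial as A) gives
  χ_A(x) = x^4 + 19*x^3 + 135*x^2 + 425*x + 500
which factors as (x + 4)*(x + 5)^3. The eigenvalues (with algebraic multiplicities) are λ = -5 with multiplicity 3, λ = -4 with multiplicity 1.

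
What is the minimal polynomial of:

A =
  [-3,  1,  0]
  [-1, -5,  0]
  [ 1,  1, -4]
x^2 + 8*x + 16

The characteristic polynomial is χ_A(x) = (x + 4)^3, so the eigenvalues are known. The minimal polynomial is
  m_A(x) = Π_λ (x − λ)^{k_λ}
where k_λ is the size of the *largest* Jordan block for λ (equivalently, the smallest k with (A − λI)^k v = 0 for every generalised eigenvector v of λ).

  λ = -4: largest Jordan block has size 2, contributing (x + 4)^2

So m_A(x) = (x + 4)^2 = x^2 + 8*x + 16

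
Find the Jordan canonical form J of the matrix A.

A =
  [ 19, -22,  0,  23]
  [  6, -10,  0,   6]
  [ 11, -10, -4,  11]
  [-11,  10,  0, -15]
J_2(-4) ⊕ J_1(-4) ⊕ J_1(2)

The characteristic polynomial is
  det(x·I − A) = x^4 + 10*x^3 + 24*x^2 - 32*x - 128 = (x - 2)*(x + 4)^3

Eigenvalues and multiplicities (the geometric multiplicity of λ is n − rank(A − λI), which equals the number of Jordan blocks for λ):
  λ = -4: algebraic multiplicity = 3, geometric multiplicity = 2
  λ = 2: algebraic multiplicity = 1, geometric multiplicity = 1

Determining the block sizes for each eigenvalue:
  λ = -4: 2 blocks summing to 3 forces exactly one block of size 2 and the rest size 1 → block sizes [2, 1]
  λ = 2: one block (gm = 1), so the single block has size am = 1 → block sizes [1]

Assembling the blocks gives a Jordan form
J =
  [-4,  1,  0, 0]
  [ 0, -4,  0, 0]
  [ 0,  0, -4, 0]
  [ 0,  0,  0, 2]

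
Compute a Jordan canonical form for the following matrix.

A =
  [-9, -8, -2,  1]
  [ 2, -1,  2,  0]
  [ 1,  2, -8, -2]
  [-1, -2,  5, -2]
J_3(-5) ⊕ J_1(-5)

The characteristic polynomial is
  det(x·I − A) = x^4 + 20*x^3 + 150*x^2 + 500*x + 625 = (x + 5)^4

Eigenvalues and multiplicities (the geometric multiplicity of λ is n − rank(A − λI), which equals the number of Jordan blocks for λ):
  λ = -5: algebraic multiplicity = 4, geometric multiplicity = 2

Determining the block sizes for each eigenvalue:
  λ = -5: with am = 4 and gm = 2, the partition is not yet determined (e.g. several partitions of 4 into 2 parts exist). Let N = A − (-5)·I. Computing rank(N^1) = 2, rank(N^2) = 1, rank(N^3) = 0; the number of blocks of size ≥ j is rank(N^{j−1}) − rank(N^j), giving [2, 1, 1]. So we have 1 block(s) of size 3, 1 block(s) of size 1 → block sizes [3, 1]

Assembling the blocks gives a Jordan form
J =
  [-5,  1,  0,  0]
  [ 0, -5,  1,  0]
  [ 0,  0, -5,  0]
  [ 0,  0,  0, -5]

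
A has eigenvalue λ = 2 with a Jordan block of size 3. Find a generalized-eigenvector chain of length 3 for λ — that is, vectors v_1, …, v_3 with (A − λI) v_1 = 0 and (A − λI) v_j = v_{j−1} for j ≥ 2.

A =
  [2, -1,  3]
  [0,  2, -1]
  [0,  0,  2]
A Jordan chain for λ = 2 of length 3:
v_1 = (1, 0, 0)ᵀ
v_2 = (3, -1, 0)ᵀ
v_3 = (0, 0, 1)ᵀ

Let N = A − (2)·I. We want v_3 with N^3 v_3 = 0 but N^2 v_3 ≠ 0; then v_{j-1} := N · v_j for j = 3, …, 2.

Pick v_3 = (0, 0, 1)ᵀ.
Then v_2 = N · v_3 = (3, -1, 0)ᵀ.
Then v_1 = N · v_2 = (1, 0, 0)ᵀ.

Sanity check: (A − (2)·I) v_1 = (0, 0, 0)ᵀ = 0. ✓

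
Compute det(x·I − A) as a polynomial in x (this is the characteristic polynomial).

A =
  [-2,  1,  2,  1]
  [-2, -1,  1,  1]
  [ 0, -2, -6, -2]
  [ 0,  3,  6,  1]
x^4 + 8*x^3 + 24*x^2 + 32*x + 16

Expanding det(x·I − A) (e.g. by cofactor expansion or by noting that A is similar to its Jordan form J, which has the same characteristic polynomial as A) gives
  χ_A(x) = x^4 + 8*x^3 + 24*x^2 + 32*x + 16
which factors as (x + 2)^4. The eigenvalues (with algebraic multiplicities) are λ = -2 with multiplicity 4.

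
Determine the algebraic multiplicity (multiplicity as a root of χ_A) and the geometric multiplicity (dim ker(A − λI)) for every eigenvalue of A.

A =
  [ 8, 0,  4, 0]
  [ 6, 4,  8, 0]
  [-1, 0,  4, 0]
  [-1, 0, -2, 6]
λ = 4: alg = 1, geom = 1; λ = 6: alg = 3, geom = 2

Step 1 — factor the characteristic polynomial to read off the algebraic multiplicities:
  χ_A(x) = (x - 6)^3*(x - 4)

Step 2 — compute geometric multiplicities via the rank-nullity identity g(λ) = n − rank(A − λI):
  rank(A − (4)·I) = 3, so dim ker(A − (4)·I) = n − 3 = 1
  rank(A − (6)·I) = 2, so dim ker(A − (6)·I) = n − 2 = 2

Summary:
  λ = 4: algebraic multiplicity = 1, geometric multiplicity = 1
  λ = 6: algebraic multiplicity = 3, geometric multiplicity = 2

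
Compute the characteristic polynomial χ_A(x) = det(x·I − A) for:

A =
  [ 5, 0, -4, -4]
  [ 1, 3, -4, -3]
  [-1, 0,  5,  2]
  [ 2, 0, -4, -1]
x^4 - 12*x^3 + 54*x^2 - 108*x + 81

Expanding det(x·I − A) (e.g. by cofactor expansion or by noting that A is similar to its Jordan form J, which has the same characteristic polynomial as A) gives
  χ_A(x) = x^4 - 12*x^3 + 54*x^2 - 108*x + 81
which factors as (x - 3)^4. The eigenvalues (with algebraic multiplicities) are λ = 3 with multiplicity 4.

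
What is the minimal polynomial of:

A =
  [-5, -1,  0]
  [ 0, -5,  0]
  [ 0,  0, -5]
x^2 + 10*x + 25

The characteristic polynomial is χ_A(x) = (x + 5)^3, so the eigenvalues are known. The minimal polynomial is
  m_A(x) = Π_λ (x − λ)^{k_λ}
where k_λ is the size of the *largest* Jordan block for λ (equivalently, the smallest k with (A − λI)^k v = 0 for every generalised eigenvector v of λ).

  λ = -5: largest Jordan block has size 2, contributing (x + 5)^2

So m_A(x) = (x + 5)^2 = x^2 + 10*x + 25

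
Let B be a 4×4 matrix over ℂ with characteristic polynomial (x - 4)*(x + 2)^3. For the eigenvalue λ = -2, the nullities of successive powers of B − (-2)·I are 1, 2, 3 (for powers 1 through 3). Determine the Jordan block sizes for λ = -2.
Block sizes for λ = -2: [3]

From the dimensions of kernels of powers, the number of Jordan blocks of size at least j is d_j − d_{j−1} where d_j = dim ker(N^j) (with d_0 = 0). Computing the differences gives [1, 1, 1].
The number of blocks of size exactly k is (#blocks of size ≥ k) − (#blocks of size ≥ k + 1), so the partition is: 1 block(s) of size 3.
In nonincreasing order the block sizes are [3].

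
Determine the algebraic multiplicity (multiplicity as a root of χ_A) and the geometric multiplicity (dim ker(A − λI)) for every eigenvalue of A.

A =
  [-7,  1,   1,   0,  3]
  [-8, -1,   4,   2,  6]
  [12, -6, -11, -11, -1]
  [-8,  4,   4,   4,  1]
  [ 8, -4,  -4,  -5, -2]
λ = -5: alg = 3, geom = 2; λ = -1: alg = 2, geom = 1

Step 1 — factor the characteristic polynomial to read off the algebraic multiplicities:
  χ_A(x) = (x + 1)^2*(x + 5)^3

Step 2 — compute geometric multiplicities via the rank-nullity identity g(λ) = n − rank(A − λI):
  rank(A − (-5)·I) = 3, so dim ker(A − (-5)·I) = n − 3 = 2
  rank(A − (-1)·I) = 4, so dim ker(A − (-1)·I) = n − 4 = 1

Summary:
  λ = -5: algebraic multiplicity = 3, geometric multiplicity = 2
  λ = -1: algebraic multiplicity = 2, geometric multiplicity = 1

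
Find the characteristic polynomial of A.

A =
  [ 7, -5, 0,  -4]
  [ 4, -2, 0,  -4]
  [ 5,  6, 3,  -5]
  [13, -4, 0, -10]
x^4 + 2*x^3 - 23*x^2 - 24*x + 144

Expanding det(x·I − A) (e.g. by cofactor expansion or by noting that A is similar to its Jordan form J, which has the same characteristic polynomial as A) gives
  χ_A(x) = x^4 + 2*x^3 - 23*x^2 - 24*x + 144
which factors as (x - 3)^2*(x + 4)^2. The eigenvalues (with algebraic multiplicities) are λ = -4 with multiplicity 2, λ = 3 with multiplicity 2.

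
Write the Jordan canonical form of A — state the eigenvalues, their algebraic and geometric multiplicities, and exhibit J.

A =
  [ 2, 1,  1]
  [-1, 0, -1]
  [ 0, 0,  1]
J_2(1) ⊕ J_1(1)

The characteristic polynomial is
  det(x·I − A) = x^3 - 3*x^2 + 3*x - 1 = (x - 1)^3

Eigenvalues and multiplicities (the geometric multiplicity of λ is n − rank(A − λI), which equals the number of Jordan blocks for λ):
  λ = 1: algebraic multiplicity = 3, geometric multiplicity = 2

Determining the block sizes for each eigenvalue:
  λ = 1: 2 blocks summing to 3 forces exactly one block of size 2 and the rest size 1 → block sizes [2, 1]

Assembling the blocks gives a Jordan form
J =
  [1, 1, 0]
  [0, 1, 0]
  [0, 0, 1]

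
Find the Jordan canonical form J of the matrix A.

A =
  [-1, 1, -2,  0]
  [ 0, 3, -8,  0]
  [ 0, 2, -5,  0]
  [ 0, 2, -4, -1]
J_2(-1) ⊕ J_1(-1) ⊕ J_1(-1)

The characteristic polynomial is
  det(x·I − A) = x^4 + 4*x^3 + 6*x^2 + 4*x + 1 = (x + 1)^4

Eigenvalues and multiplicities (the geometric multiplicity of λ is n − rank(A − λI), which equals the number of Jordan blocks for λ):
  λ = -1: algebraic multiplicity = 4, geometric multiplicity = 3

Determining the block sizes for each eigenvalue:
  λ = -1: 3 blocks summing to 4 forces exactly one block of size 2 and the rest size 1 → block sizes [2, 1, 1]

Assembling the blocks gives a Jordan form
J =
  [-1,  1,  0,  0]
  [ 0, -1,  0,  0]
  [ 0,  0, -1,  0]
  [ 0,  0,  0, -1]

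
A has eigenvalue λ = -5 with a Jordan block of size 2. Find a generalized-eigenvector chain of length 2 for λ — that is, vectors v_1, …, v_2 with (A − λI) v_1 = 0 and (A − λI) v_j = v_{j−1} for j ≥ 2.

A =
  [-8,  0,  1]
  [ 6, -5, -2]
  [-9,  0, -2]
A Jordan chain for λ = -5 of length 2:
v_1 = (-3, 6, -9)ᵀ
v_2 = (1, 0, 0)ᵀ

Let N = A − (-5)·I. We want v_2 with N^2 v_2 = 0 but N^1 v_2 ≠ 0; then v_{j-1} := N · v_j for j = 2, …, 2.

Pick v_2 = (1, 0, 0)ᵀ.
Then v_1 = N · v_2 = (-3, 6, -9)ᵀ.

Sanity check: (A − (-5)·I) v_1 = (0, 0, 0)ᵀ = 0. ✓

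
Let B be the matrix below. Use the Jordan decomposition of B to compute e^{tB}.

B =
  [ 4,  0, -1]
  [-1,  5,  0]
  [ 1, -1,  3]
e^{tB} =
  [-t^2*exp(4*t)/2 + exp(4*t), t^2*exp(4*t)/2, t^2*exp(4*t)/2 - t*exp(4*t)]
  [-t^2*exp(4*t)/2 - t*exp(4*t), t^2*exp(4*t)/2 + t*exp(4*t) + exp(4*t), t^2*exp(4*t)/2]
  [t*exp(4*t), -t*exp(4*t), -t*exp(4*t) + exp(4*t)]

Strategy: write B = P · J · P⁻¹ where J is a Jordan canonical form, so e^{tB} = P · e^{tJ} · P⁻¹, and e^{tJ} can be computed block-by-block.

B has Jordan form
J =
  [4, 1, 0]
  [0, 4, 1]
  [0, 0, 4]
(up to reordering of blocks).

Per-block formulas:
  For a 3×3 Jordan block J_3(4): exp(t · J_3(4)) = e^(4t)·(I + t·N + (t^2/2)·N^2), where N is the 3×3 nilpotent shift.

After assembling e^{tJ} and conjugating by P, we get:

e^{tB} =
  [-t^2*exp(4*t)/2 + exp(4*t), t^2*exp(4*t)/2, t^2*exp(4*t)/2 - t*exp(4*t)]
  [-t^2*exp(4*t)/2 - t*exp(4*t), t^2*exp(4*t)/2 + t*exp(4*t) + exp(4*t), t^2*exp(4*t)/2]
  [t*exp(4*t), -t*exp(4*t), -t*exp(4*t) + exp(4*t)]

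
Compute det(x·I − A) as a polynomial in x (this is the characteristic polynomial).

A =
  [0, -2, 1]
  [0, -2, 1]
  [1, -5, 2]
x^3

Expanding det(x·I − A) (e.g. by cofactor expansion or by noting that A is similar to its Jordan form J, which has the same characteristic polynomial as A) gives
  χ_A(x) = x^3
which factors as x^3. The eigenvalues (with algebraic multiplicities) are λ = 0 with multiplicity 3.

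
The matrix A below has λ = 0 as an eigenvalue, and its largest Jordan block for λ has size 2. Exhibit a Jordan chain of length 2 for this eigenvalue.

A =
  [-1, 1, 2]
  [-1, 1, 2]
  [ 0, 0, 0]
A Jordan chain for λ = 0 of length 2:
v_1 = (-1, -1, 0)ᵀ
v_2 = (1, 0, 0)ᵀ

Let N = A − (0)·I. We want v_2 with N^2 v_2 = 0 but N^1 v_2 ≠ 0; then v_{j-1} := N · v_j for j = 2, …, 2.

Pick v_2 = (1, 0, 0)ᵀ.
Then v_1 = N · v_2 = (-1, -1, 0)ᵀ.

Sanity check: (A − (0)·I) v_1 = (0, 0, 0)ᵀ = 0. ✓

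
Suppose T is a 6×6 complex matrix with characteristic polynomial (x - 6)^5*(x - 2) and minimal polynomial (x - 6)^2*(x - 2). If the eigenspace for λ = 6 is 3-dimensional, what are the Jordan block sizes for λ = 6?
Block sizes for λ = 6: [2, 2, 1]

Step 1 — from the characteristic polynomial, algebraic multiplicity of λ = 6 is 5. From dim ker(T − (6)·I) = 3, there are exactly 3 Jordan blocks for λ = 6.
Step 2 — from the minimal polynomial, the factor (x − 6)^2 tells us the largest block for λ = 6 has size 2.
Step 3 — with total size 5, 3 blocks, and largest block 2, the block sizes (in nonincreasing order) are [2, 2, 1].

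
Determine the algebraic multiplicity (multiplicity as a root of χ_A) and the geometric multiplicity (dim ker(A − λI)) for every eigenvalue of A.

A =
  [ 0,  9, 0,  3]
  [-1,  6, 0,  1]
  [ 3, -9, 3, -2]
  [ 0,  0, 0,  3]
λ = 3: alg = 4, geom = 2

Step 1 — factor the characteristic polynomial to read off the algebraic multiplicities:
  χ_A(x) = (x - 3)^4

Step 2 — compute geometric multiplicities via the rank-nullity identity g(λ) = n − rank(A − λI):
  rank(A − (3)·I) = 2, so dim ker(A − (3)·I) = n − 2 = 2

Summary:
  λ = 3: algebraic multiplicity = 4, geometric multiplicity = 2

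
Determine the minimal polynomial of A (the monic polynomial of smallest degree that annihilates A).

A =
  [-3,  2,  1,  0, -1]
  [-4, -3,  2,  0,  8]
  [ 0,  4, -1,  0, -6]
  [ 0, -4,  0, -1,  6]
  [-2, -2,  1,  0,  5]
x^4 + 2*x^3 - 2*x - 1

The characteristic polynomial is χ_A(x) = (x - 1)*(x + 1)^4, so the eigenvalues are known. The minimal polynomial is
  m_A(x) = Π_λ (x − λ)^{k_λ}
where k_λ is the size of the *largest* Jordan block for λ (equivalently, the smallest k with (A − λI)^k v = 0 for every generalised eigenvector v of λ).

  λ = -1: largest Jordan block has size 3, contributing (x + 1)^3
  λ = 1: largest Jordan block has size 1, contributing (x − 1)

So m_A(x) = (x - 1)*(x + 1)^3 = x^4 + 2*x^3 - 2*x - 1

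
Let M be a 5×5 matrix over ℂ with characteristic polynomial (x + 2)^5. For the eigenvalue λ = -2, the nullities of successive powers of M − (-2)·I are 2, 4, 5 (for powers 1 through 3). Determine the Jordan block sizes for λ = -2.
Block sizes for λ = -2: [3, 2]

From the dimensions of kernels of powers, the number of Jordan blocks of size at least j is d_j − d_{j−1} where d_j = dim ker(N^j) (with d_0 = 0). Computing the differences gives [2, 2, 1].
The number of blocks of size exactly k is (#blocks of size ≥ k) − (#blocks of size ≥ k + 1), so the partition is: 1 block(s) of size 2, 1 block(s) of size 3.
In nonincreasing order the block sizes are [3, 2].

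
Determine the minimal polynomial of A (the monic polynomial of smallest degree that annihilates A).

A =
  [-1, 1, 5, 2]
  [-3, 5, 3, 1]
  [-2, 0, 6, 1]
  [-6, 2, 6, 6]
x^2 - 8*x + 16

The characteristic polynomial is χ_A(x) = (x - 4)^4, so the eigenvalues are known. The minimal polynomial is
  m_A(x) = Π_λ (x − λ)^{k_λ}
where k_λ is the size of the *largest* Jordan block for λ (equivalently, the smallest k with (A − λI)^k v = 0 for every generalised eigenvector v of λ).

  λ = 4: largest Jordan block has size 2, contributing (x − 4)^2

So m_A(x) = (x - 4)^2 = x^2 - 8*x + 16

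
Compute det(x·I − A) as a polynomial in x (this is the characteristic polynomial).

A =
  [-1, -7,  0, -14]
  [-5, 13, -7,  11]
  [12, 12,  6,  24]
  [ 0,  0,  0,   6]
x^4 - 24*x^3 + 216*x^2 - 864*x + 1296

Expanding det(x·I − A) (e.g. by cofactor expansion or by noting that A is similar to its Jordan form J, which has the same characteristic polynomial as A) gives
  χ_A(x) = x^4 - 24*x^3 + 216*x^2 - 864*x + 1296
which factors as (x - 6)^4. The eigenvalues (with algebraic multiplicities) are λ = 6 with multiplicity 4.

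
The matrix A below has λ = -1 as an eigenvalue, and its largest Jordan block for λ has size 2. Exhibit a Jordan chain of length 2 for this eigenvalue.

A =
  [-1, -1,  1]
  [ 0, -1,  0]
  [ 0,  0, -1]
A Jordan chain for λ = -1 of length 2:
v_1 = (-1, 0, 0)ᵀ
v_2 = (0, 1, 0)ᵀ

Let N = A − (-1)·I. We want v_2 with N^2 v_2 = 0 but N^1 v_2 ≠ 0; then v_{j-1} := N · v_j for j = 2, …, 2.

Pick v_2 = (0, 1, 0)ᵀ.
Then v_1 = N · v_2 = (-1, 0, 0)ᵀ.

Sanity check: (A − (-1)·I) v_1 = (0, 0, 0)ᵀ = 0. ✓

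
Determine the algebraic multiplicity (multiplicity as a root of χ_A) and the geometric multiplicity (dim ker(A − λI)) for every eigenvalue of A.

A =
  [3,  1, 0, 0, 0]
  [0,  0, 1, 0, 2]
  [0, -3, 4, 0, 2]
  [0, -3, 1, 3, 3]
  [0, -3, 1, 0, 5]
λ = 3: alg = 5, geom = 2

Step 1 — factor the characteristic polynomial to read off the algebraic multiplicities:
  χ_A(x) = (x - 3)^5

Step 2 — compute geometric multiplicities via the rank-nullity identity g(λ) = n − rank(A − λI):
  rank(A − (3)·I) = 3, so dim ker(A − (3)·I) = n − 3 = 2

Summary:
  λ = 3: algebraic multiplicity = 5, geometric multiplicity = 2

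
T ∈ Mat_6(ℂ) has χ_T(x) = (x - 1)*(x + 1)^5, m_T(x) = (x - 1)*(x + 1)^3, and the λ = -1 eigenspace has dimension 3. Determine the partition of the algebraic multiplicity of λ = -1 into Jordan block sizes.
Block sizes for λ = -1: [3, 1, 1]

Step 1 — from the characteristic polynomial, algebraic multiplicity of λ = -1 is 5. From dim ker(T − (-1)·I) = 3, there are exactly 3 Jordan blocks for λ = -1.
Step 2 — from the minimal polynomial, the factor (x + 1)^3 tells us the largest block for λ = -1 has size 3.
Step 3 — with total size 5, 3 blocks, and largest block 3, the block sizes (in nonincreasing order) are [3, 1, 1].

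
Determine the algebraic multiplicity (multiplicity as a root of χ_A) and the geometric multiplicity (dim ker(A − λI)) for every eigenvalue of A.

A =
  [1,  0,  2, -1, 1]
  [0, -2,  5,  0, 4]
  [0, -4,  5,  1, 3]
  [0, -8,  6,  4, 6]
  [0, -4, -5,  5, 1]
λ = 1: alg = 1, geom = 1; λ = 2: alg = 4, geom = 2

Step 1 — factor the characteristic polynomial to read off the algebraic multiplicities:
  χ_A(x) = (x - 2)^4*(x - 1)

Step 2 — compute geometric multiplicities via the rank-nullity identity g(λ) = n − rank(A − λI):
  rank(A − (1)·I) = 4, so dim ker(A − (1)·I) = n − 4 = 1
  rank(A − (2)·I) = 3, so dim ker(A − (2)·I) = n − 3 = 2

Summary:
  λ = 1: algebraic multiplicity = 1, geometric multiplicity = 1
  λ = 2: algebraic multiplicity = 4, geometric multiplicity = 2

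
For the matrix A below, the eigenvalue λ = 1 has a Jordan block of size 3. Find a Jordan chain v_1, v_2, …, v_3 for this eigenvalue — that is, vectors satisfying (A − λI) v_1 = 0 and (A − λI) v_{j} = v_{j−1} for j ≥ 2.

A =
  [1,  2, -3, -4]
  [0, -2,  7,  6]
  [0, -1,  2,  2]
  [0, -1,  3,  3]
A Jordan chain for λ = 1 of length 3:
v_1 = (1, -4, 0, -2)ᵀ
v_2 = (2, -3, -1, -1)ᵀ
v_3 = (0, 1, 0, 0)ᵀ

Let N = A − (1)·I. We want v_3 with N^3 v_3 = 0 but N^2 v_3 ≠ 0; then v_{j-1} := N · v_j for j = 3, …, 2.

Pick v_3 = (0, 1, 0, 0)ᵀ.
Then v_2 = N · v_3 = (2, -3, -1, -1)ᵀ.
Then v_1 = N · v_2 = (1, -4, 0, -2)ᵀ.

Sanity check: (A − (1)·I) v_1 = (0, 0, 0, 0)ᵀ = 0. ✓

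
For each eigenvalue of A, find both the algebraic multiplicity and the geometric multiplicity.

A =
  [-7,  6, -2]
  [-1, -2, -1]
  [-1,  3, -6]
λ = -5: alg = 3, geom = 2

Step 1 — factor the characteristic polynomial to read off the algebraic multiplicities:
  χ_A(x) = (x + 5)^3

Step 2 — compute geometric multiplicities via the rank-nullity identity g(λ) = n − rank(A − λI):
  rank(A − (-5)·I) = 1, so dim ker(A − (-5)·I) = n − 1 = 2

Summary:
  λ = -5: algebraic multiplicity = 3, geometric multiplicity = 2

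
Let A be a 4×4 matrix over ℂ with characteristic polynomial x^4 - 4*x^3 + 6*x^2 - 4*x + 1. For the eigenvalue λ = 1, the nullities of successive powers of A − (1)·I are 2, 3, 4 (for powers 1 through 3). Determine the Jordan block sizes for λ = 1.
Block sizes for λ = 1: [3, 1]

From the dimensions of kernels of powers, the number of Jordan blocks of size at least j is d_j − d_{j−1} where d_j = dim ker(N^j) (with d_0 = 0). Computing the differences gives [2, 1, 1].
The number of blocks of size exactly k is (#blocks of size ≥ k) − (#blocks of size ≥ k + 1), so the partition is: 1 block(s) of size 1, 1 block(s) of size 3.
In nonincreasing order the block sizes are [3, 1].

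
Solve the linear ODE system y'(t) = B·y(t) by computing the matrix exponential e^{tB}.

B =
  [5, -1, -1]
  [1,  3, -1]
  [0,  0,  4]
e^{tB} =
  [t*exp(4*t) + exp(4*t), -t*exp(4*t), -t*exp(4*t)]
  [t*exp(4*t), -t*exp(4*t) + exp(4*t), -t*exp(4*t)]
  [0, 0, exp(4*t)]

Strategy: write B = P · J · P⁻¹ where J is a Jordan canonical form, so e^{tB} = P · e^{tJ} · P⁻¹, and e^{tJ} can be computed block-by-block.

B has Jordan form
J =
  [4, 1, 0]
  [0, 4, 0]
  [0, 0, 4]
(up to reordering of blocks).

Per-block formulas:
  For a 1×1 block at λ = 4: exp(t · [4]) = [e^(4t)].
  For a 2×2 Jordan block J_2(4): exp(t · J_2(4)) = e^(4t)·(I + t·N), where N is the 2×2 nilpotent shift.

After assembling e^{tJ} and conjugating by P, we get:

e^{tB} =
  [t*exp(4*t) + exp(4*t), -t*exp(4*t), -t*exp(4*t)]
  [t*exp(4*t), -t*exp(4*t) + exp(4*t), -t*exp(4*t)]
  [0, 0, exp(4*t)]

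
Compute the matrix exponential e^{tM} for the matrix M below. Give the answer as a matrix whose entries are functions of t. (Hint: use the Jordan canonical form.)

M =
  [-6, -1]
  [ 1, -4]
e^{tM} =
  [-t*exp(-5*t) + exp(-5*t), -t*exp(-5*t)]
  [t*exp(-5*t), t*exp(-5*t) + exp(-5*t)]

Strategy: write M = P · J · P⁻¹ where J is a Jordan canonical form, so e^{tM} = P · e^{tJ} · P⁻¹, and e^{tJ} can be computed block-by-block.

M has Jordan form
J =
  [-5,  1]
  [ 0, -5]
(up to reordering of blocks).

Per-block formulas:
  For a 2×2 Jordan block J_2(-5): exp(t · J_2(-5)) = e^(-5t)·(I + t·N), where N is the 2×2 nilpotent shift.

After assembling e^{tJ} and conjugating by P, we get:

e^{tM} =
  [-t*exp(-5*t) + exp(-5*t), -t*exp(-5*t)]
  [t*exp(-5*t), t*exp(-5*t) + exp(-5*t)]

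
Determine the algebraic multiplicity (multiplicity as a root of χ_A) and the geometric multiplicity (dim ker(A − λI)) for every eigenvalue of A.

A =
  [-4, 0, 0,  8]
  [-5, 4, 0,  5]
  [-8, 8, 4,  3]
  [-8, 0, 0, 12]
λ = 4: alg = 4, geom = 2

Step 1 — factor the characteristic polynomial to read off the algebraic multiplicities:
  χ_A(x) = (x - 4)^4

Step 2 — compute geometric multiplicities via the rank-nullity identity g(λ) = n − rank(A − λI):
  rank(A − (4)·I) = 2, so dim ker(A − (4)·I) = n − 2 = 2

Summary:
  λ = 4: algebraic multiplicity = 4, geometric multiplicity = 2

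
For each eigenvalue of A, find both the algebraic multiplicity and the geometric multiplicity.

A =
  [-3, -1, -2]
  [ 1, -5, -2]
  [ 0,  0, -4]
λ = -4: alg = 3, geom = 2

Step 1 — factor the characteristic polynomial to read off the algebraic multiplicities:
  χ_A(x) = (x + 4)^3

Step 2 — compute geometric multiplicities via the rank-nullity identity g(λ) = n − rank(A − λI):
  rank(A − (-4)·I) = 1, so dim ker(A − (-4)·I) = n − 1 = 2

Summary:
  λ = -4: algebraic multiplicity = 3, geometric multiplicity = 2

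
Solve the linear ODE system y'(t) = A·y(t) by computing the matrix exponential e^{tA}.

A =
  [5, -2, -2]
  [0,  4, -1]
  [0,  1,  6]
e^{tA} =
  [exp(5*t), -2*t*exp(5*t), -2*t*exp(5*t)]
  [0, -t*exp(5*t) + exp(5*t), -t*exp(5*t)]
  [0, t*exp(5*t), t*exp(5*t) + exp(5*t)]

Strategy: write A = P · J · P⁻¹ where J is a Jordan canonical form, so e^{tA} = P · e^{tJ} · P⁻¹, and e^{tJ} can be computed block-by-block.

A has Jordan form
J =
  [5, 1, 0]
  [0, 5, 0]
  [0, 0, 5]
(up to reordering of blocks).

Per-block formulas:
  For a 1×1 block at λ = 5: exp(t · [5]) = [e^(5t)].
  For a 2×2 Jordan block J_2(5): exp(t · J_2(5)) = e^(5t)·(I + t·N), where N is the 2×2 nilpotent shift.

After assembling e^{tJ} and conjugating by P, we get:

e^{tA} =
  [exp(5*t), -2*t*exp(5*t), -2*t*exp(5*t)]
  [0, -t*exp(5*t) + exp(5*t), -t*exp(5*t)]
  [0, t*exp(5*t), t*exp(5*t) + exp(5*t)]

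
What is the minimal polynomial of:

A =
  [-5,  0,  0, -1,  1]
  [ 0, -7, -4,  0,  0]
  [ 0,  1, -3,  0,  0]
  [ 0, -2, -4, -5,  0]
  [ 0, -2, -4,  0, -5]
x^2 + 10*x + 25

The characteristic polynomial is χ_A(x) = (x + 5)^5, so the eigenvalues are known. The minimal polynomial is
  m_A(x) = Π_λ (x − λ)^{k_λ}
where k_λ is the size of the *largest* Jordan block for λ (equivalently, the smallest k with (A − λI)^k v = 0 for every generalised eigenvector v of λ).

  λ = -5: largest Jordan block has size 2, contributing (x + 5)^2

So m_A(x) = (x + 5)^2 = x^2 + 10*x + 25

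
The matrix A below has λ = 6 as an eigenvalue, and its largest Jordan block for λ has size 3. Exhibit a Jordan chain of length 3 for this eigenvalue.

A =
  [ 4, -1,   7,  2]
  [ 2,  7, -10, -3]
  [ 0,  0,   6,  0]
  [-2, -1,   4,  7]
A Jordan chain for λ = 6 of length 3:
v_1 = (-2, 4, 0, 0)ᵀ
v_2 = (-2, 2, 0, -2)ᵀ
v_3 = (1, 0, 0, 0)ᵀ

Let N = A − (6)·I. We want v_3 with N^3 v_3 = 0 but N^2 v_3 ≠ 0; then v_{j-1} := N · v_j for j = 3, …, 2.

Pick v_3 = (1, 0, 0, 0)ᵀ.
Then v_2 = N · v_3 = (-2, 2, 0, -2)ᵀ.
Then v_1 = N · v_2 = (-2, 4, 0, 0)ᵀ.

Sanity check: (A − (6)·I) v_1 = (0, 0, 0, 0)ᵀ = 0. ✓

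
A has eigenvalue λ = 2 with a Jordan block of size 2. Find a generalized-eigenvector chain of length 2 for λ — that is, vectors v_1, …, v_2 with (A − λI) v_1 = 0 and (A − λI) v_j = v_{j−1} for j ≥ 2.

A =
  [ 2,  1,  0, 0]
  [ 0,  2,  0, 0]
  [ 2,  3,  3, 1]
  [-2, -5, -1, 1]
A Jordan chain for λ = 2 of length 2:
v_1 = (0, 0, 2, -2)ᵀ
v_2 = (1, 0, 0, 0)ᵀ

Let N = A − (2)·I. We want v_2 with N^2 v_2 = 0 but N^1 v_2 ≠ 0; then v_{j-1} := N · v_j for j = 2, …, 2.

Pick v_2 = (1, 0, 0, 0)ᵀ.
Then v_1 = N · v_2 = (0, 0, 2, -2)ᵀ.

Sanity check: (A − (2)·I) v_1 = (0, 0, 0, 0)ᵀ = 0. ✓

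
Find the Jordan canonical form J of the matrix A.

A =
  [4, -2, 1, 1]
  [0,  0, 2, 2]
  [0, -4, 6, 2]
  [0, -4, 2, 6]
J_2(4) ⊕ J_1(4) ⊕ J_1(4)

The characteristic polynomial is
  det(x·I − A) = x^4 - 16*x^3 + 96*x^2 - 256*x + 256 = (x - 4)^4

Eigenvalues and multiplicities (the geometric multiplicity of λ is n − rank(A − λI), which equals the number of Jordan blocks for λ):
  λ = 4: algebraic multiplicity = 4, geometric multiplicity = 3

Determining the block sizes for each eigenvalue:
  λ = 4: 3 blocks summing to 4 forces exactly one block of size 2 and the rest size 1 → block sizes [2, 1, 1]

Assembling the blocks gives a Jordan form
J =
  [4, 1, 0, 0]
  [0, 4, 0, 0]
  [0, 0, 4, 0]
  [0, 0, 0, 4]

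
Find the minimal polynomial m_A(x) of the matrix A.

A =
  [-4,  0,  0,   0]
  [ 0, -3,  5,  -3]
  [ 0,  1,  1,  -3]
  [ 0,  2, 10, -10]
x^2 + 8*x + 16

The characteristic polynomial is χ_A(x) = (x + 4)^4, so the eigenvalues are known. The minimal polynomial is
  m_A(x) = Π_λ (x − λ)^{k_λ}
where k_λ is the size of the *largest* Jordan block for λ (equivalently, the smallest k with (A − λI)^k v = 0 for every generalised eigenvector v of λ).

  λ = -4: largest Jordan block has size 2, contributing (x + 4)^2

So m_A(x) = (x + 4)^2 = x^2 + 8*x + 16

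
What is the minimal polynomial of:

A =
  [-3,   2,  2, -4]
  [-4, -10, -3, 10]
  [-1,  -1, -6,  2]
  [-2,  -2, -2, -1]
x^3 + 15*x^2 + 75*x + 125

The characteristic polynomial is χ_A(x) = (x + 5)^4, so the eigenvalues are known. The minimal polynomial is
  m_A(x) = Π_λ (x − λ)^{k_λ}
where k_λ is the size of the *largest* Jordan block for λ (equivalently, the smallest k with (A − λI)^k v = 0 for every generalised eigenvector v of λ).

  λ = -5: largest Jordan block has size 3, contributing (x + 5)^3

So m_A(x) = (x + 5)^3 = x^3 + 15*x^2 + 75*x + 125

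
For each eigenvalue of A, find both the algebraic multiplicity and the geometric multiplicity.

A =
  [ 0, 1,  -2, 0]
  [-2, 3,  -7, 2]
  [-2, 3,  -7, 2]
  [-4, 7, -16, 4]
λ = 0: alg = 4, geom = 2

Step 1 — factor the characteristic polynomial to read off the algebraic multiplicities:
  χ_A(x) = x^4

Step 2 — compute geometric multiplicities via the rank-nullity identity g(λ) = n − rank(A − λI):
  rank(A − (0)·I) = 2, so dim ker(A − (0)·I) = n − 2 = 2

Summary:
  λ = 0: algebraic multiplicity = 4, geometric multiplicity = 2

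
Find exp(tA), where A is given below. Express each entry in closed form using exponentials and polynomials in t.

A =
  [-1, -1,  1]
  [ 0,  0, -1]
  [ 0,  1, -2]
e^{tA} =
  [exp(-t), -t*exp(-t), t*exp(-t)]
  [0, t*exp(-t) + exp(-t), -t*exp(-t)]
  [0, t*exp(-t), -t*exp(-t) + exp(-t)]

Strategy: write A = P · J · P⁻¹ where J is a Jordan canonical form, so e^{tA} = P · e^{tJ} · P⁻¹, and e^{tJ} can be computed block-by-block.

A has Jordan form
J =
  [-1,  1,  0]
  [ 0, -1,  0]
  [ 0,  0, -1]
(up to reordering of blocks).

Per-block formulas:
  For a 1×1 block at λ = -1: exp(t · [-1]) = [e^(-1t)].
  For a 2×2 Jordan block J_2(-1): exp(t · J_2(-1)) = e^(-1t)·(I + t·N), where N is the 2×2 nilpotent shift.

After assembling e^{tJ} and conjugating by P, we get:

e^{tA} =
  [exp(-t), -t*exp(-t), t*exp(-t)]
  [0, t*exp(-t) + exp(-t), -t*exp(-t)]
  [0, t*exp(-t), -t*exp(-t) + exp(-t)]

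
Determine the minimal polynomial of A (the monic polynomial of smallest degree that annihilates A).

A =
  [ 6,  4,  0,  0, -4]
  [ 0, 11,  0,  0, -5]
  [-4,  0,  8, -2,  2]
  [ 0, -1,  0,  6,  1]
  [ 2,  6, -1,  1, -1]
x^3 - 18*x^2 + 108*x - 216

The characteristic polynomial is χ_A(x) = (x - 6)^5, so the eigenvalues are known. The minimal polynomial is
  m_A(x) = Π_λ (x − λ)^{k_λ}
where k_λ is the size of the *largest* Jordan block for λ (equivalently, the smallest k with (A − λI)^k v = 0 for every generalised eigenvector v of λ).

  λ = 6: largest Jordan block has size 3, contributing (x − 6)^3

So m_A(x) = (x - 6)^3 = x^3 - 18*x^2 + 108*x - 216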